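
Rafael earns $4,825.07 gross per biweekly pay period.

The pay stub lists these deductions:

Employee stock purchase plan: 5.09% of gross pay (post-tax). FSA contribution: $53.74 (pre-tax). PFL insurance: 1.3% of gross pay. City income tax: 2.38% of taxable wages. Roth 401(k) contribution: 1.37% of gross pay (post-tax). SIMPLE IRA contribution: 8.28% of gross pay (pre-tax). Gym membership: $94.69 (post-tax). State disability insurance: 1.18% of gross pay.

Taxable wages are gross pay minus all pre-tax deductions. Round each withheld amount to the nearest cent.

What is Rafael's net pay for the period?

FSA contribution: $53.74
SIMPLE IRA contribution: $4,825.07 × 0.0828 = $399.52
Pre-tax total = $53.74 + $399.52 = $453.26
Taxable wages = $4,825.07 − $453.26 = $4,371.81
City income tax: $4,371.81 × 0.0238 = $104.05
State disability insurance: $4,825.07 × 0.0118 = $56.94
PFL insurance: $4,825.07 × 0.013 = $62.73
Employee stock purchase plan: $4,825.07 × 0.0509 = $245.60
Gym membership: $94.69
Roth 401(k) contribution: $4,825.07 × 0.0137 = $66.10
Total deductions = $53.74 + $399.52 + $104.05 + $56.94 + $62.73 + $245.60 + $94.69 + $66.10 = $1,083.37
Net pay = $4,825.07 − $1,083.37 = $3,741.70

$3,741.70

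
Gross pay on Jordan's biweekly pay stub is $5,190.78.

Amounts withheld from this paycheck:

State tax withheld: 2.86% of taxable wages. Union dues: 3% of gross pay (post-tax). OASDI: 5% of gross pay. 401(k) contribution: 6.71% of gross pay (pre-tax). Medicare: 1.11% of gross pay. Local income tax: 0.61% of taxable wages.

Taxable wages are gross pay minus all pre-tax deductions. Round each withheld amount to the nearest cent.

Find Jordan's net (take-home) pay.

$4,201.57

401(k) contribution: $5,190.78 × 0.0671 = $348.30
Taxable wages = $5,190.78 − $348.30 = $4,842.48
State tax withheld: $4,842.48 × 0.0286 = $138.49
Local income tax: $4,842.48 × 0.0061 = $29.54
OASDI: $5,190.78 × 0.05 = $259.54
Medicare: $5,190.78 × 0.0111 = $57.62
Union dues: $5,190.78 × 0.03 = $155.72
Total deductions = $348.30 + $138.49 + $29.54 + $259.54 + $57.62 + $155.72 = $989.21
Net pay = $5,190.78 − $989.21 = $4,201.57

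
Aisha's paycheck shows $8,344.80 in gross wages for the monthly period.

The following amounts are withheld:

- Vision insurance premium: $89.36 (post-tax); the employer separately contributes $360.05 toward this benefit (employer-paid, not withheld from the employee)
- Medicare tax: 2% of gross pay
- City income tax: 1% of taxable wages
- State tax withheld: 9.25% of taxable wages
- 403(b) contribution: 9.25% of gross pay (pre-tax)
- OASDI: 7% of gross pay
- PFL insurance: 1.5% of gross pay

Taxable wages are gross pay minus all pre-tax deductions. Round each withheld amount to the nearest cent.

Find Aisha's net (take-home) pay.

$5,831.12

403(b) contribution: $8,344.80 × 0.0925 = $771.89
Taxable wages = $8,344.80 − $771.89 = $7,572.91
State tax withheld: $7,572.91 × 0.0925 = $700.49
City income tax: $7,572.91 × 0.01 = $75.73
OASDI: $8,344.80 × 0.07 = $584.14
PFL insurance: $8,344.80 × 0.015 = $125.17
Medicare tax: $8,344.80 × 0.02 = $166.90
Vision insurance premium: $89.36
(Employer's $360.05 toward vision insurance premium is not withheld from the employee.)
Total deductions = $771.89 + $700.49 + $75.73 + $584.14 + $125.17 + $166.90 + $89.36 = $2,513.68
Net pay = $8,344.80 − $2,513.68 = $5,831.12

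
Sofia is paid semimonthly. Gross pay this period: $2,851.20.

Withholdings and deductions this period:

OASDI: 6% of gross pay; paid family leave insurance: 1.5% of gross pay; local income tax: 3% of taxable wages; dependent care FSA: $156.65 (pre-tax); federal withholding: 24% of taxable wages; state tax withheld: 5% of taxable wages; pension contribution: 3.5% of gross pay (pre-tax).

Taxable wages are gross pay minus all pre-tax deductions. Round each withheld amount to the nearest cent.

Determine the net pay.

Dependent care FSA: $156.65
Pension contribution: $2,851.20 × 0.035 = $99.79
Pre-tax total = $156.65 + $99.79 = $256.44
Taxable wages = $2,851.20 − $256.44 = $2,594.76
State tax withheld: $2,594.76 × 0.05 = $129.74
Local income tax: $2,594.76 × 0.03 = $77.84
Federal withholding: $2,594.76 × 0.24 = $622.74
OASDI: $2,851.20 × 0.06 = $171.07
Paid family leave insurance: $2,851.20 × 0.015 = $42.77
Total deductions = $156.65 + $99.79 + $129.74 + $77.84 + $622.74 + $171.07 + $42.77 = $1,300.60
Net pay = $2,851.20 − $1,300.60 = $1,550.60

$1,550.60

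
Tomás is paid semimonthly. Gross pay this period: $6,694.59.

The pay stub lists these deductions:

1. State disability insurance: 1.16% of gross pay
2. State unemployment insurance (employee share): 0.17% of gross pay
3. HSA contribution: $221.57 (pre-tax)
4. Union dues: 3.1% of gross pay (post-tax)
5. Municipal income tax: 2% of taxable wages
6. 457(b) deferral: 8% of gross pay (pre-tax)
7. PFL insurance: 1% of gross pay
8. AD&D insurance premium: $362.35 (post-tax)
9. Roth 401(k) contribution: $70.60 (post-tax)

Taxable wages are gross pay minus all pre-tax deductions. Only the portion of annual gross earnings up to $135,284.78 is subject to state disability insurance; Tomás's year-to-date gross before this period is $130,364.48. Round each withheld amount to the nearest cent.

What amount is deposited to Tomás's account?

HSA contribution: $221.57
457(b) deferral: $6,694.59 × 0.08 = $535.57
Pre-tax total = $221.57 + $535.57 = $757.14
Taxable wages = $6,694.59 − $757.14 = $5,937.45
Municipal income tax: $5,937.45 × 0.02 = $118.75
State unemployment insurance (employee share): $6,694.59 × 0.0017 = $11.38
State disability insurance: only $135,284.78 − $130,364.48 = $4,920.30 of this check is subject → $4,920.30 × 0.0116 = $57.08
PFL insurance: $6,694.59 × 0.01 = $66.95
Union dues: $6,694.59 × 0.031 = $207.53
AD&D insurance premium: $362.35
Roth 401(k) contribution: $70.60
Total deductions = $221.57 + $535.57 + $118.75 + $11.38 + $57.08 + $66.95 + $207.53 + $362.35 + $70.60 = $1,651.78
Net pay = $6,694.59 − $1,651.78 = $5,042.81

$5,042.81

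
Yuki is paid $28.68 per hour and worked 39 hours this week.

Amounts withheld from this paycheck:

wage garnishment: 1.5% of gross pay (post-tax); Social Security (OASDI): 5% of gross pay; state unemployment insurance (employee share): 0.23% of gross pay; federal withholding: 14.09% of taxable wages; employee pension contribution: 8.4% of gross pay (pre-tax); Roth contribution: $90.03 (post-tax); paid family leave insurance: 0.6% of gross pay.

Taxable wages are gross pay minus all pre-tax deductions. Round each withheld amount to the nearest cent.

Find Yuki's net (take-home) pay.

Gross pay: 39 × $28.68 = $1,118.52
Employee pension contribution: $1,118.52 × 0.084 = $93.96
Taxable wages = $1,118.52 − $93.96 = $1,024.56
Federal withholding: $1,024.56 × 0.1409 = $144.36
Paid family leave insurance: $1,118.52 × 0.006 = $6.71
State unemployment insurance (employee share): $1,118.52 × 0.0023 = $2.57
Social Security (OASDI): $1,118.52 × 0.05 = $55.93
Wage garnishment: $1,118.52 × 0.015 = $16.78
Roth contribution: $90.03
Total deductions = $93.96 + $144.36 + $6.71 + $2.57 + $55.93 + $16.78 + $90.03 = $410.34
Net pay = $1,118.52 − $410.34 = $708.18

$708.18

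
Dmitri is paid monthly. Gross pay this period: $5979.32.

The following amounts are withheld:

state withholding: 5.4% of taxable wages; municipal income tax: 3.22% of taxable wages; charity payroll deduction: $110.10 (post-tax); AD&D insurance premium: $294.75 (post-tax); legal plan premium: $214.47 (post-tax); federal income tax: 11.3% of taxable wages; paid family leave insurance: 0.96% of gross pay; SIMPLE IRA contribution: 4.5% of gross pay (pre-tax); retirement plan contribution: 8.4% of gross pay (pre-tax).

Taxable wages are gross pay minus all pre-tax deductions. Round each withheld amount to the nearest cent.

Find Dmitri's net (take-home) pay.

$3493.84

Retirement plan contribution: $5979.32 × 0.084 = $502.26
SIMPLE IRA contribution: $5979.32 × 0.045 = $269.07
Pre-tax total = $502.26 + $269.07 = $771.33
Taxable wages = $5979.32 − $771.33 = $5207.99
Federal income tax: $5207.99 × 0.113 = $588.50
State withholding: $5207.99 × 0.054 = $281.23
Municipal income tax: $5207.99 × 0.0322 = $167.70
Paid family leave insurance: $5979.32 × 0.0096 = $57.40
AD&D insurance premium: $294.75
Charity payroll deduction: $110.10
Legal plan premium: $214.47
Total deductions = $502.26 + $269.07 + $588.50 + $281.23 + $167.70 + $57.40 + $294.75 + $110.10 + $214.47 = $2485.48
Net pay = $5979.32 − $2485.48 = $3493.84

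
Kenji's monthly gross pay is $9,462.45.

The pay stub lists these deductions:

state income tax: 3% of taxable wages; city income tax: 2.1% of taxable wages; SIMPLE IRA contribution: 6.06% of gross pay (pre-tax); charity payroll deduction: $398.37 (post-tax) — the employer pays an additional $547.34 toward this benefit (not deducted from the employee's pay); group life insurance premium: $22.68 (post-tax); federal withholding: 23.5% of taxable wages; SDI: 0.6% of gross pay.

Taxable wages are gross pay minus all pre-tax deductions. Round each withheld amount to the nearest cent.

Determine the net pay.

SIMPLE IRA contribution: $9,462.45 × 0.0606 = $573.42
Taxable wages = $9,462.45 − $573.42 = $8,889.03
State income tax: $8,889.03 × 0.03 = $266.67
Federal withholding: $8,889.03 × 0.235 = $2,088.92
City income tax: $8,889.03 × 0.021 = $186.67
SDI: $9,462.45 × 0.006 = $56.77
Charity payroll deduction: $398.37
Group life insurance premium: $22.68
(Employer's $547.34 toward charity payroll deduction is not withheld from the employee.)
Total deductions = $573.42 + $266.67 + $2,088.92 + $186.67 + $56.77 + $398.37 + $22.68 = $3,593.50
Net pay = $9,462.45 − $3,593.50 = $5,868.95

$5,868.95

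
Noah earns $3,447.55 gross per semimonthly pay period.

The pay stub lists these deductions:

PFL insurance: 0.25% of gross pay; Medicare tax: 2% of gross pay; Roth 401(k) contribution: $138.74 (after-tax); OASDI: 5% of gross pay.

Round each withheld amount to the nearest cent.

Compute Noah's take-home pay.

$3,058.86

Medicare tax: $3,447.55 × 0.02 = $68.95
PFL insurance: $3,447.55 × 0.0025 = $8.62
OASDI: $3,447.55 × 0.05 = $172.38
Roth 401(k) contribution: $138.74
Total deductions = $68.95 + $8.62 + $172.38 + $138.74 = $388.69
Net pay = $3,447.55 − $388.69 = $3,058.86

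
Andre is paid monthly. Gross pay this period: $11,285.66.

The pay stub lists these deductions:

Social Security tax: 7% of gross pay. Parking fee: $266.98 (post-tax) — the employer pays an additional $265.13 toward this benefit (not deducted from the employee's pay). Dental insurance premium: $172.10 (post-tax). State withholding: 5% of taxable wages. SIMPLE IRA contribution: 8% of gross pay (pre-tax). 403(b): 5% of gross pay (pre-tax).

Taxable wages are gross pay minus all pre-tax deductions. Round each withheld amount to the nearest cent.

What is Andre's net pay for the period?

$8,098.52

403(b): $11,285.66 × 0.05 = $564.28
SIMPLE IRA contribution: $11,285.66 × 0.08 = $902.85
Pre-tax total = $564.28 + $902.85 = $1,467.13
Taxable wages = $11,285.66 − $1,467.13 = $9,818.53
State withholding: $9,818.53 × 0.05 = $490.93
Social Security tax: $11,285.66 × 0.07 = $790.00
Dental insurance premium: $172.10
Parking fee: $266.98
(Employer's $265.13 toward parking fee is not withheld from the employee.)
Total deductions = $564.28 + $902.85 + $490.93 + $790.00 + $172.10 + $266.98 = $3,187.14
Net pay = $11,285.66 − $3,187.14 = $8,098.52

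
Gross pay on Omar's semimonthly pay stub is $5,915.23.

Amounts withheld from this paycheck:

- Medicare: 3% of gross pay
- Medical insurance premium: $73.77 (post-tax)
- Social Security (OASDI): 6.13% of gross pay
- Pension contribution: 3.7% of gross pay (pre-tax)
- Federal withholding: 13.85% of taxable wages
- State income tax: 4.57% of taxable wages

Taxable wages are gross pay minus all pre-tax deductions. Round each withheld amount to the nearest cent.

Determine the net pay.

$4,033.27

Pension contribution: $5,915.23 × 0.037 = $218.86
Taxable wages = $5,915.23 − $218.86 = $5,696.37
Federal withholding: $5,696.37 × 0.1385 = $788.95
State income tax: $5,696.37 × 0.0457 = $260.32
Social Security (OASDI): $5,915.23 × 0.0613 = $362.60
Medicare: $5,915.23 × 0.03 = $177.46
Medical insurance premium: $73.77
Total deductions = $218.86 + $788.95 + $260.32 + $362.60 + $177.46 + $73.77 = $1,881.96
Net pay = $5,915.23 − $1,881.96 = $4,033.27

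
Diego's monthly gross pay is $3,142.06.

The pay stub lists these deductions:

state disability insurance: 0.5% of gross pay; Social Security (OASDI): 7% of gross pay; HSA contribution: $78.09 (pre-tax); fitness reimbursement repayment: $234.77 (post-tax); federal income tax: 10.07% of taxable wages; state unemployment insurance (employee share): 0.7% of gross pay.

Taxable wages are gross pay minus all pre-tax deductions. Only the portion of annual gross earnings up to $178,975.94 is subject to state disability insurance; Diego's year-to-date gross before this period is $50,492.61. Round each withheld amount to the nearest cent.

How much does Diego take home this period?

HSA contribution: $78.09
Taxable wages = $3,142.06 − $78.09 = $3,063.97
Federal income tax: $3,063.97 × 0.1007 = $308.54
State disability insurance: cap not yet reached, full $3,142.06 is subject → $3,142.06 × 0.005 = $15.71
State unemployment insurance (employee share): $3,142.06 × 0.007 = $21.99
Social Security (OASDI): $3,142.06 × 0.07 = $219.94
Fitness reimbursement repayment: $234.77
Total deductions = $78.09 + $308.54 + $15.71 + $21.99 + $219.94 + $234.77 = $879.04
Net pay = $3,142.06 − $879.04 = $2,263.02

$2,263.02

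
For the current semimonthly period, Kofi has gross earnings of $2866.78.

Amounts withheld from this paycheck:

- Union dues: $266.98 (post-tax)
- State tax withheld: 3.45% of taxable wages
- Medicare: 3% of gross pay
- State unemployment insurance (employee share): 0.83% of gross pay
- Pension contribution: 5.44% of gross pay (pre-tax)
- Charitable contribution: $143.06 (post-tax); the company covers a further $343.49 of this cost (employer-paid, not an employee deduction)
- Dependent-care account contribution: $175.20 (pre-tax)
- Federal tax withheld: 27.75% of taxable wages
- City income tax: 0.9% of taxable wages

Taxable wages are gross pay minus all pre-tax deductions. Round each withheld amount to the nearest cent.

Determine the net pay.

Dependent-care account contribution: $175.20
Pension contribution: $2866.78 × 0.0544 = $155.95
Pre-tax total = $175.20 + $155.95 = $331.15
Taxable wages = $2866.78 − $331.15 = $2535.63
Federal tax withheld: $2535.63 × 0.2775 = $703.64
State tax withheld: $2535.63 × 0.0345 = $87.48
City income tax: $2535.63 × 0.009 = $22.82
Medicare: $2866.78 × 0.03 = $86.00
State unemployment insurance (employee share): $2866.78 × 0.0083 = $23.79
Charitable contribution: $143.06
Union dues: $266.98
(Employer's $343.49 toward charitable contribution is not withheld from the employee.)
Total deductions = $175.20 + $155.95 + $703.64 + $87.48 + $22.82 + $86.00 + $23.79 + $143.06 + $266.98 = $1664.92
Net pay = $2866.78 − $1664.92 = $1201.86

$1201.86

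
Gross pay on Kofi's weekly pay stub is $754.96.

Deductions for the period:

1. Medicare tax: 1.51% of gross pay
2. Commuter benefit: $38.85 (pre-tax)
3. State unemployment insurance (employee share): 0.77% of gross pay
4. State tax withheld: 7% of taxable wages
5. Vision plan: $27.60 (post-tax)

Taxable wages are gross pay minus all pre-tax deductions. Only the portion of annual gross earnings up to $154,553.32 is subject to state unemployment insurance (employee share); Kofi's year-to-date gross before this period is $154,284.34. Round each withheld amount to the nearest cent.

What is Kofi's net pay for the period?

Commuter benefit: $38.85
Taxable wages = $754.96 − $38.85 = $716.11
State tax withheld: $716.11 × 0.07 = $50.13
Medicare tax: $754.96 × 0.0151 = $11.40
State unemployment insurance (employee share): only $154,553.32 − $154,284.34 = $268.98 of this check is subject → $268.98 × 0.0077 = $2.07
Vision plan: $27.60
Total deductions = $38.85 + $50.13 + $11.40 + $2.07 + $27.60 = $130.05
Net pay = $754.96 − $130.05 = $624.91

$624.91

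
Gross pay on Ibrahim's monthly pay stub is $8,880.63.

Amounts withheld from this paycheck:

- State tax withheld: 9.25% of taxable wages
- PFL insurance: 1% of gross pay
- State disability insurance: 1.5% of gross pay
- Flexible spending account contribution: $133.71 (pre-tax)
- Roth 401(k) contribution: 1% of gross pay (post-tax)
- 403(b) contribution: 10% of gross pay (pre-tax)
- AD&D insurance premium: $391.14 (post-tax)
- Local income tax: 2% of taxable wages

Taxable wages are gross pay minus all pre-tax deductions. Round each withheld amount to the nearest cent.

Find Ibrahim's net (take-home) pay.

Flexible spending account contribution: $133.71
403(b) contribution: $8,880.63 × 0.1 = $888.06
Pre-tax total = $133.71 + $888.06 = $1,021.77
Taxable wages = $8,880.63 − $1,021.77 = $7,858.86
State tax withheld: $7,858.86 × 0.0925 = $726.94
Local income tax: $7,858.86 × 0.02 = $157.18
PFL insurance: $8,880.63 × 0.01 = $88.81
State disability insurance: $8,880.63 × 0.015 = $133.21
Roth 401(k) contribution: $8,880.63 × 0.01 = $88.81
AD&D insurance premium: $391.14
Total deductions = $133.71 + $888.06 + $726.94 + $157.18 + $88.81 + $133.21 + $88.81 + $391.14 = $2,607.86
Net pay = $8,880.63 − $2,607.86 = $6,272.77

$6,272.77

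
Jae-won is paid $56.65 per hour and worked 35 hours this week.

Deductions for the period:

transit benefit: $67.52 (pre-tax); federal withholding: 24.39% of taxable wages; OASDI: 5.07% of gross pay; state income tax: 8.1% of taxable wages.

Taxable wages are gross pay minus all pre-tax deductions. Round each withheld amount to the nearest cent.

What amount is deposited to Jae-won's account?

Gross pay: 35 × $56.65 = $1,982.75
Transit benefit: $67.52
Taxable wages = $1,982.75 − $67.52 = $1,915.23
State income tax: $1,915.23 × 0.081 = $155.13
Federal withholding: $1,915.23 × 0.2439 = $467.12
OASDI: $1,982.75 × 0.0507 = $100.53
Total deductions = $67.52 + $155.13 + $467.12 + $100.53 = $790.30
Net pay = $1,982.75 − $790.30 = $1,192.45

$1,192.45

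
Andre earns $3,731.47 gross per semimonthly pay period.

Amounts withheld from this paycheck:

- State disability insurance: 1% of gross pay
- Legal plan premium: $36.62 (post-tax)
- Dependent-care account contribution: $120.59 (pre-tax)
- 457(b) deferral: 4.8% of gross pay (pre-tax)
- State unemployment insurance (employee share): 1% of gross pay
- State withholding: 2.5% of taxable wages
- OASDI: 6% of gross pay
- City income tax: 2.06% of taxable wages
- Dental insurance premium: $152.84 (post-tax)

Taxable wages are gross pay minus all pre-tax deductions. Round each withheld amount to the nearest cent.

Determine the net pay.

$2,787.32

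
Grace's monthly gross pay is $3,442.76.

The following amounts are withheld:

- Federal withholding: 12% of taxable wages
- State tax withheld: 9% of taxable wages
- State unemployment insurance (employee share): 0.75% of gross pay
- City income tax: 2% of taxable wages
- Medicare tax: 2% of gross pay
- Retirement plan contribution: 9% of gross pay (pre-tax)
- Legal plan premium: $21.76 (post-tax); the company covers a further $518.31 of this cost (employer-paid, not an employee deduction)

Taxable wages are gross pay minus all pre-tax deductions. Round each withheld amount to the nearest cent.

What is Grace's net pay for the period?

Retirement plan contribution: $3,442.76 × 0.09 = $309.85
Taxable wages = $3,442.76 − $309.85 = $3,132.91
Federal withholding: $3,132.91 × 0.12 = $375.95
State tax withheld: $3,132.91 × 0.09 = $281.96
City income tax: $3,132.91 × 0.02 = $62.66
Medicare tax: $3,442.76 × 0.02 = $68.86
State unemployment insurance (employee share): $3,442.76 × 0.0075 = $25.82
Legal plan premium: $21.76
(Employer's $518.31 toward legal plan premium is not withheld from the employee.)
Total deductions = $309.85 + $375.95 + $281.96 + $62.66 + $68.86 + $25.82 + $21.76 = $1,146.86
Net pay = $3,442.76 − $1,146.86 = $2,295.90

$2,295.90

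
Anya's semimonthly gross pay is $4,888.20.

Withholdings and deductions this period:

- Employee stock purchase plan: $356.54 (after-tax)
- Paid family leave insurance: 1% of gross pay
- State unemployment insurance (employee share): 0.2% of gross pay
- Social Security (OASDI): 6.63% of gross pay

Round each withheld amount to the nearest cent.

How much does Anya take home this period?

$4,148.91

Social Security (OASDI): $4,888.20 × 0.0663 = $324.09
State unemployment insurance (employee share): $4,888.20 × 0.002 = $9.78
Paid family leave insurance: $4,888.20 × 0.01 = $48.88
Employee stock purchase plan: $356.54
Total deductions = $324.09 + $9.78 + $48.88 + $356.54 = $739.29
Net pay = $4,888.20 − $739.29 = $4,148.91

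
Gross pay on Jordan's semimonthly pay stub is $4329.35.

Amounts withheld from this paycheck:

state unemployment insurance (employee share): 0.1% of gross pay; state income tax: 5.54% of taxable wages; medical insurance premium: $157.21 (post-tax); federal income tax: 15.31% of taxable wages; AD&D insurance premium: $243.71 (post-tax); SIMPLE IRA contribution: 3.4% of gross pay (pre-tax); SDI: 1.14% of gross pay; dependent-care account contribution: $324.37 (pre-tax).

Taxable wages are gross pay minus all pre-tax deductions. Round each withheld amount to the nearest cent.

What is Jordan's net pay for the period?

$2598.83

SIMPLE IRA contribution: $4329.35 × 0.034 = $147.20
Dependent-care account contribution: $324.37
Pre-tax total = $147.20 + $324.37 = $471.57
Taxable wages = $4329.35 − $471.57 = $3857.78
Federal income tax: $3857.78 × 0.1531 = $590.63
State income tax: $3857.78 × 0.0554 = $213.72
SDI: $4329.35 × 0.0114 = $49.35
State unemployment insurance (employee share): $4329.35 × 0.001 = $4.33
AD&D insurance premium: $243.71
Medical insurance premium: $157.21
Total deductions = $147.20 + $324.37 + $590.63 + $213.72 + $49.35 + $4.33 + $243.71 + $157.21 = $1730.52
Net pay = $4329.35 − $1730.52 = $2598.83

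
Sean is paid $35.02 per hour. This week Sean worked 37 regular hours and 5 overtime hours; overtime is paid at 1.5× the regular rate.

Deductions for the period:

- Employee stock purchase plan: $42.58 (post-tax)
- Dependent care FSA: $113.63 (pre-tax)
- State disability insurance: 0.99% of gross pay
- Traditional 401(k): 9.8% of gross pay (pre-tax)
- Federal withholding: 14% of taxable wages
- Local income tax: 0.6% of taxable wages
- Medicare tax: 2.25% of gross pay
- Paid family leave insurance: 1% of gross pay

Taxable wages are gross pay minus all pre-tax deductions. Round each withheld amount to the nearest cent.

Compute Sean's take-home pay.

Regular pay: 37 × $35.02 = $1295.74
Overtime pay: 5 × $35.02 × 1.5 = $262.65
Gross pay = $1295.74 + $262.65 = $1558.39
Dependent care FSA: $113.63
Traditional 401(k): $1558.39 × 0.098 = $152.72
Pre-tax total = $113.63 + $152.72 = $266.35
Taxable wages = $1558.39 − $266.35 = $1292.04
Local income tax: $1292.04 × 0.006 = $7.75
Federal withholding: $1292.04 × 0.14 = $180.89
State disability insurance: $1558.39 × 0.0099 = $15.43
Paid family leave insurance: $1558.39 × 0.01 = $15.58
Medicare tax: $1558.39 × 0.0225 = $35.06
Employee stock purchase plan: $42.58
Total deductions = $113.63 + $152.72 + $7.75 + $180.89 + $15.43 + $15.58 + $35.06 + $42.58 = $563.64
Net pay = $1558.39 − $563.64 = $994.75

$994.75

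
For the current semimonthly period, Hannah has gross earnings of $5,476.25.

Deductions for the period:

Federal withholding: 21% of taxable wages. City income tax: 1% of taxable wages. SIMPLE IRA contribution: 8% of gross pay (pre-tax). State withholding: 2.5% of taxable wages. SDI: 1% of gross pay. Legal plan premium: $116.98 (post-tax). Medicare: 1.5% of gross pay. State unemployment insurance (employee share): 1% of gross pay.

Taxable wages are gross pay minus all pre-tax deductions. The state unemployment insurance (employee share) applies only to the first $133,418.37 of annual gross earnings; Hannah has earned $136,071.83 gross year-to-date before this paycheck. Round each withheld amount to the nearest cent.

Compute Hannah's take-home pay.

SIMPLE IRA contribution: $5,476.25 × 0.08 = $438.10
Taxable wages = $5,476.25 − $438.10 = $5,038.15
State withholding: $5,038.15 × 0.025 = $125.95
Federal withholding: $5,038.15 × 0.21 = $1,058.01
City income tax: $5,038.15 × 0.01 = $50.38
State unemployment insurance (employee share): annual cap $133,418.37 already reached (YTD $136,071.83), so $0.00
Medicare: $5,476.25 × 0.015 = $82.14
SDI: $5,476.25 × 0.01 = $54.76
Legal plan premium: $116.98
Total deductions = $438.10 + $125.95 + $1,058.01 + $50.38 + $0.00 + $82.14 + $54.76 + $116.98 = $1,926.32
Net pay = $5,476.25 − $1,926.32 = $3,549.93

$3,549.93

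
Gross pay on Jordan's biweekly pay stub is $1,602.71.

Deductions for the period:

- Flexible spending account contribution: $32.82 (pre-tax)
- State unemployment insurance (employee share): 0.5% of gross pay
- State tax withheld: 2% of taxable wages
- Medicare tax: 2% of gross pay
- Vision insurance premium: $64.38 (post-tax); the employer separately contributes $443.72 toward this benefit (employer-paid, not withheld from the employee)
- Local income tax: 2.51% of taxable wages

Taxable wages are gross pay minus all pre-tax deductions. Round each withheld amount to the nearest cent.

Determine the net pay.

Flexible spending account contribution: $32.82
Taxable wages = $1,602.71 − $32.82 = $1,569.89
Local income tax: $1,569.89 × 0.0251 = $39.40
State tax withheld: $1,569.89 × 0.02 = $31.40
Medicare tax: $1,602.71 × 0.02 = $32.05
State unemployment insurance (employee share): $1,602.71 × 0.005 = $8.01
Vision insurance premium: $64.38
(Employer's $443.72 toward vision insurance premium is not withheld from the employee.)
Total deductions = $32.82 + $39.40 + $31.40 + $32.05 + $8.01 + $64.38 = $208.06
Net pay = $1,602.71 − $208.06 = $1,394.65

$1,394.65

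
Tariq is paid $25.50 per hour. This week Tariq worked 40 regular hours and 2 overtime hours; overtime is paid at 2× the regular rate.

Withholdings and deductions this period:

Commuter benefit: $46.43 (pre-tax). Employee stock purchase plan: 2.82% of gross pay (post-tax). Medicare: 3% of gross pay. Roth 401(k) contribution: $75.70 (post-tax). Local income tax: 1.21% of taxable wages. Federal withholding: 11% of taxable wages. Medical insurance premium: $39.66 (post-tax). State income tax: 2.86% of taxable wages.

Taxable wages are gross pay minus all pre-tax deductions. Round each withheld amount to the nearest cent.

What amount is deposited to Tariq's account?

$732.83

Regular pay: 40 × $25.50 = $1,020.00
Overtime pay: 2 × $25.50 × 2 = $102.00
Gross pay = $1,020.00 + $102.00 = $1,122.00
Commuter benefit: $46.43
Taxable wages = $1,122.00 − $46.43 = $1,075.57
Federal withholding: $1,075.57 × 0.11 = $118.31
Local income tax: $1,075.57 × 0.0121 = $13.01
State income tax: $1,075.57 × 0.0286 = $30.76
Medicare: $1,122.00 × 0.03 = $33.66
Medical insurance premium: $39.66
Roth 401(k) contribution: $75.70
Employee stock purchase plan: $1,122.00 × 0.0282 = $31.64
Total deductions = $46.43 + $118.31 + $13.01 + $30.76 + $33.66 + $39.66 + $75.70 + $31.64 = $389.17
Net pay = $1,122.00 − $389.17 = $732.83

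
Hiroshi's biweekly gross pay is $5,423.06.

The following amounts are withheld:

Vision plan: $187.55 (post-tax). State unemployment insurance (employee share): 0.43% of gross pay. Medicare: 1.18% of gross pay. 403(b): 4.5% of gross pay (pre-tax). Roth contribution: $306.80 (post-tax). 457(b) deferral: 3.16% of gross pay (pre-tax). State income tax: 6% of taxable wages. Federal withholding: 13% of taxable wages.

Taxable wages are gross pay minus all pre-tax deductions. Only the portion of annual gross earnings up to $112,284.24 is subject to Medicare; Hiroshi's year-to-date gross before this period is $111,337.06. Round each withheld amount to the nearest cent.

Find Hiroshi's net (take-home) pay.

$3,527.35

457(b) deferral: $5,423.06 × 0.0316 = $171.37
403(b): $5,423.06 × 0.045 = $244.04
Pre-tax total = $171.37 + $244.04 = $415.41
Taxable wages = $5,423.06 − $415.41 = $5,007.65
State income tax: $5,007.65 × 0.06 = $300.46
Federal withholding: $5,007.65 × 0.13 = $650.99
State unemployment insurance (employee share): $5,423.06 × 0.0043 = $23.32
Medicare: only $112,284.24 − $111,337.06 = $947.18 of this check is subject → $947.18 × 0.0118 = $11.18
Vision plan: $187.55
Roth contribution: $306.80
Total deductions = $171.37 + $244.04 + $300.46 + $650.99 + $23.32 + $11.18 + $187.55 + $306.80 = $1,895.71
Net pay = $5,423.06 − $1,895.71 = $3,527.35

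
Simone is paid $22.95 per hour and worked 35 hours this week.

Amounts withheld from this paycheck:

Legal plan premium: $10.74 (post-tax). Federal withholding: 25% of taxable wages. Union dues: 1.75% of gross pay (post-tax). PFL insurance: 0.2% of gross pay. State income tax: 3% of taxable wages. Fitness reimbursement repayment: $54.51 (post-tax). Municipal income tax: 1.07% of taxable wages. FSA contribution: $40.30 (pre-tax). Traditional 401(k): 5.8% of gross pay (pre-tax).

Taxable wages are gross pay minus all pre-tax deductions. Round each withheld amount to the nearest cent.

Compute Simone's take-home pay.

Gross pay: 35 × $22.95 = $803.25
FSA contribution: $40.30
Traditional 401(k): $803.25 × 0.058 = $46.59
Pre-tax total = $40.30 + $46.59 = $86.89
Taxable wages = $803.25 − $86.89 = $716.36
Municipal income tax: $716.36 × 0.0107 = $7.67
Federal withholding: $716.36 × 0.25 = $179.09
State income tax: $716.36 × 0.03 = $21.49
PFL insurance: $803.25 × 0.002 = $1.61
Union dues: $803.25 × 0.0175 = $14.06
Fitness reimbursement repayment: $54.51
Legal plan premium: $10.74
Total deductions = $40.30 + $46.59 + $7.67 + $179.09 + $21.49 + $1.61 + $14.06 + $54.51 + $10.74 = $376.06
Net pay = $803.25 − $376.06 = $427.19

$427.19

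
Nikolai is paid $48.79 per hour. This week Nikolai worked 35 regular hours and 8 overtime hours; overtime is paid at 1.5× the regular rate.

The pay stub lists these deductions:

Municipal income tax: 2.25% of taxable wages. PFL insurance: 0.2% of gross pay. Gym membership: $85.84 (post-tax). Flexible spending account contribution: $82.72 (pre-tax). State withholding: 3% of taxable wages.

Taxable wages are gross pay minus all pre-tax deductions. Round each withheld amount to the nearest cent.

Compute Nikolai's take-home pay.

$2,003.94

Regular pay: 35 × $48.79 = $1,707.65
Overtime pay: 8 × $48.79 × 1.5 = $585.48
Gross pay = $1,707.65 + $585.48 = $2,293.13
Flexible spending account contribution: $82.72
Taxable wages = $2,293.13 − $82.72 = $2,210.41
State withholding: $2,210.41 × 0.03 = $66.31
Municipal income tax: $2,210.41 × 0.0225 = $49.73
PFL insurance: $2,293.13 × 0.002 = $4.59
Gym membership: $85.84
Total deductions = $82.72 + $66.31 + $49.73 + $4.59 + $85.84 = $289.19
Net pay = $2,293.13 − $289.19 = $2,003.94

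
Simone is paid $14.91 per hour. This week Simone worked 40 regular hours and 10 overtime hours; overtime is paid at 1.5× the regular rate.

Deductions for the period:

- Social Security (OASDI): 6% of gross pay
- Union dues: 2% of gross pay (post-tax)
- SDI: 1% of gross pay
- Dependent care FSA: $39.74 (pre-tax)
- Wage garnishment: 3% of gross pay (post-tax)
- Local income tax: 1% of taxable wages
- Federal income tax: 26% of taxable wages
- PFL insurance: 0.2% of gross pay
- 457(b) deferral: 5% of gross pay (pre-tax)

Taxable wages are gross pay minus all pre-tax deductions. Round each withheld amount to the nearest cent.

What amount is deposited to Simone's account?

$439.66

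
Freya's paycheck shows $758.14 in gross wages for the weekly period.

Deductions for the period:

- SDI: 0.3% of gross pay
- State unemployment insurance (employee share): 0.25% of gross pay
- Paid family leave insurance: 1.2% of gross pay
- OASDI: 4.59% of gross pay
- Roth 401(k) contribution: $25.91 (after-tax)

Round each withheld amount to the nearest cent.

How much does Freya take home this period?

Paid family leave insurance: $758.14 × 0.012 = $9.10
OASDI: $758.14 × 0.0459 = $34.80
State unemployment insurance (employee share): $758.14 × 0.0025 = $1.90
SDI: $758.14 × 0.003 = $2.27
Roth 401(k) contribution: $25.91
Total deductions = $9.10 + $34.80 + $1.90 + $2.27 + $25.91 = $73.98
Net pay = $758.14 − $73.98 = $684.16

$684.16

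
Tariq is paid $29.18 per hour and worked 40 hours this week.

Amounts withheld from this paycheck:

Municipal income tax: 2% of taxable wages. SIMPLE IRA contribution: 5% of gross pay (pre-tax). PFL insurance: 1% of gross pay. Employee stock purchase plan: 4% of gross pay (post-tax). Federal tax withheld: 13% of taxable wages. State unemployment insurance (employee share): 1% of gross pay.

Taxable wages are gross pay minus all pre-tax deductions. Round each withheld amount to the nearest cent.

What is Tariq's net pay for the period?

Gross pay: 40 × $29.18 = $1,167.20
SIMPLE IRA contribution: $1,167.20 × 0.05 = $58.36
Taxable wages = $1,167.20 − $58.36 = $1,108.84
Municipal income tax: $1,108.84 × 0.02 = $22.18
Federal tax withheld: $1,108.84 × 0.13 = $144.15
State unemployment insurance (employee share): $1,167.20 × 0.01 = $11.67
PFL insurance: $1,167.20 × 0.01 = $11.67
Employee stock purchase plan: $1,167.20 × 0.04 = $46.69
Total deductions = $58.36 + $22.18 + $144.15 + $11.67 + $11.67 + $46.69 = $294.72
Net pay = $1,167.20 − $294.72 = $872.48

$872.48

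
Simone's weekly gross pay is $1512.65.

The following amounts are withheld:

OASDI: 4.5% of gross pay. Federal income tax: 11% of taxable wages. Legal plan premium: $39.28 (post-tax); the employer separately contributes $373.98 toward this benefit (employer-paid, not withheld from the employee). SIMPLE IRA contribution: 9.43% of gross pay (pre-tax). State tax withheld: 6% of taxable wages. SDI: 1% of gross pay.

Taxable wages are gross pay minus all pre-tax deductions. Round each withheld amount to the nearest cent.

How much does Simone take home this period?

SIMPLE IRA contribution: $1512.65 × 0.0943 = $142.64
Taxable wages = $1512.65 − $142.64 = $1370.01
State tax withheld: $1370.01 × 0.06 = $82.20
Federal income tax: $1370.01 × 0.11 = $150.70
OASDI: $1512.65 × 0.045 = $68.07
SDI: $1512.65 × 0.01 = $15.13
Legal plan premium: $39.28
(Employer's $373.98 toward legal plan premium is not withheld from the employee.)
Total deductions = $142.64 + $82.20 + $150.70 + $68.07 + $15.13 + $39.28 = $498.02
Net pay = $1512.65 − $498.02 = $1014.63

$1014.63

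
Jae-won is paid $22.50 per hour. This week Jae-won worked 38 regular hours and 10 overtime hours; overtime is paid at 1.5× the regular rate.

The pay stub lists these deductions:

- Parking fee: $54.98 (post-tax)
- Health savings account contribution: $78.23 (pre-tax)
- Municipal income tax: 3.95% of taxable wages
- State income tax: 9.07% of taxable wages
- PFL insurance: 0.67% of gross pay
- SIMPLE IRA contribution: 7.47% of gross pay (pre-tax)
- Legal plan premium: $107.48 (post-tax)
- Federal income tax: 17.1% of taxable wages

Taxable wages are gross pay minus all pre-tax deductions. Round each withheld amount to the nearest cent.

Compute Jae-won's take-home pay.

$545.95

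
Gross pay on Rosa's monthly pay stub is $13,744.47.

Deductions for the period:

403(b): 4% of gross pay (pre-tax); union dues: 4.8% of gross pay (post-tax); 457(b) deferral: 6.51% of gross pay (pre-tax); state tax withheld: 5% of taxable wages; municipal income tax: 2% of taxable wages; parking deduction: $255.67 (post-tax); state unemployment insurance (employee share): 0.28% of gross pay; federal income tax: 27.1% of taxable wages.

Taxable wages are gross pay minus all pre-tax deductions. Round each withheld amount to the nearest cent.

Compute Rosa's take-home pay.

457(b) deferral: $13,744.47 × 0.0651 = $894.76
403(b): $13,744.47 × 0.04 = $549.78
Pre-tax total = $894.76 + $549.78 = $1,444.54
Taxable wages = $13,744.47 − $1,444.54 = $12,299.93
Federal income tax: $12,299.93 × 0.271 = $3,333.28
State tax withheld: $12,299.93 × 0.05 = $615.00
Municipal income tax: $12,299.93 × 0.02 = $246.00
State unemployment insurance (employee share): $13,744.47 × 0.0028 = $38.48
Union dues: $13,744.47 × 0.048 = $659.73
Parking deduction: $255.67
Total deductions = $894.76 + $549.78 + $3,333.28 + $615.00 + $246.00 + $38.48 + $659.73 + $255.67 = $6,592.70
Net pay = $13,744.47 − $6,592.70 = $7,151.77

$7,151.77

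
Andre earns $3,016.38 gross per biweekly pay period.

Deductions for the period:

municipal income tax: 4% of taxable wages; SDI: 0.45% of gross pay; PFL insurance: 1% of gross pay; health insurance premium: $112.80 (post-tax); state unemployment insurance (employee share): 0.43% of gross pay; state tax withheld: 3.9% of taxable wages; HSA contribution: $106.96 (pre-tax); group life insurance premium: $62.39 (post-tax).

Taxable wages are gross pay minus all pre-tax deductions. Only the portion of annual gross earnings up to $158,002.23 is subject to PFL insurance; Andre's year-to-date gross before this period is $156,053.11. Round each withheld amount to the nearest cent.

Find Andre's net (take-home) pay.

$2,458.35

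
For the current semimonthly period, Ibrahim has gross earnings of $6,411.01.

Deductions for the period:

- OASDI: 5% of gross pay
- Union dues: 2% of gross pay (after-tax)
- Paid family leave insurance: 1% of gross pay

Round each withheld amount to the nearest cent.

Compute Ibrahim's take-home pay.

OASDI: $6,411.01 × 0.05 = $320.55
Paid family leave insurance: $6,411.01 × 0.01 = $64.11
Union dues: $6,411.01 × 0.02 = $128.22
Total deductions = $320.55 + $64.11 + $128.22 = $512.88
Net pay = $6,411.01 − $512.88 = $5,898.13

$5,898.13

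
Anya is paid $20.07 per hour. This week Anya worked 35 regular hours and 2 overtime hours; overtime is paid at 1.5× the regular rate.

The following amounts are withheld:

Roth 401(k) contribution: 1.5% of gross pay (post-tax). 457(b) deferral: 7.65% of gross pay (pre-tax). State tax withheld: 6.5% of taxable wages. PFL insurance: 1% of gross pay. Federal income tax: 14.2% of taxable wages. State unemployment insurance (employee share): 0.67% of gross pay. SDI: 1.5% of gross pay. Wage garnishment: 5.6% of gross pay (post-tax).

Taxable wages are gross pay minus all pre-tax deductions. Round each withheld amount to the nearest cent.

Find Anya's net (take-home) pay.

$480.20

Regular pay: 35 × $20.07 = $702.45
Overtime pay: 2 × $20.07 × 1.5 = $60.21
Gross pay = $702.45 + $60.21 = $762.66
457(b) deferral: $762.66 × 0.0765 = $58.34
Taxable wages = $762.66 − $58.34 = $704.32
Federal income tax: $704.32 × 0.142 = $100.01
State tax withheld: $704.32 × 0.065 = $45.78
State unemployment insurance (employee share): $762.66 × 0.0067 = $5.11
PFL insurance: $762.66 × 0.01 = $7.63
SDI: $762.66 × 0.015 = $11.44
Roth 401(k) contribution: $762.66 × 0.015 = $11.44
Wage garnishment: $762.66 × 0.056 = $42.71
Total deductions = $58.34 + $100.01 + $45.78 + $5.11 + $7.63 + $11.44 + $11.44 + $42.71 = $282.46
Net pay = $762.66 − $282.46 = $480.20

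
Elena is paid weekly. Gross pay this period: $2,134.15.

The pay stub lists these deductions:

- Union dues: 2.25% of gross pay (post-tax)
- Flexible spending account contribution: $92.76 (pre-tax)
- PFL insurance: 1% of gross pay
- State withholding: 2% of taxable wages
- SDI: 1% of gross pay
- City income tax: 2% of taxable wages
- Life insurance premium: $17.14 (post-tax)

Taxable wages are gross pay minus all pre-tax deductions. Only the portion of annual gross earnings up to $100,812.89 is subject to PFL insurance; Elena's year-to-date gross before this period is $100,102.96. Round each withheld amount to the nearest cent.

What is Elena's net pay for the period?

$1,866.13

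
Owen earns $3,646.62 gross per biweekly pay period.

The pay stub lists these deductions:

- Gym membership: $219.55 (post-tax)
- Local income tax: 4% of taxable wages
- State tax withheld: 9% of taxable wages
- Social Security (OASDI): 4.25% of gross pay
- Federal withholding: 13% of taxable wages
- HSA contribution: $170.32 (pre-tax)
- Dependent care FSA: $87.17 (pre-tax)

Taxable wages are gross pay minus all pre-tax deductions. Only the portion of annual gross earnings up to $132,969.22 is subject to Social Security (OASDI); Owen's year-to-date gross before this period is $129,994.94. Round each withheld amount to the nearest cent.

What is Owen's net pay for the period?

$2,161.99

Dependent care FSA: $87.17
HSA contribution: $170.32
Pre-tax total = $87.17 + $170.32 = $257.49
Taxable wages = $3,646.62 − $257.49 = $3,389.13
Local income tax: $3,389.13 × 0.04 = $135.57
Federal withholding: $3,389.13 × 0.13 = $440.59
State tax withheld: $3,389.13 × 0.09 = $305.02
Social Security (OASDI): only $132,969.22 − $129,994.94 = $2,974.28 of this check is subject → $2,974.28 × 0.0425 = $126.41
Gym membership: $219.55
Total deductions = $87.17 + $170.32 + $135.57 + $440.59 + $305.02 + $126.41 + $219.55 = $1,484.63
Net pay = $3,646.62 − $1,484.63 = $2,161.99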